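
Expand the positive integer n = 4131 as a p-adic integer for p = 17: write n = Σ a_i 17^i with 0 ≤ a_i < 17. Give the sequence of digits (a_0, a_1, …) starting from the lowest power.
(a_0, a_1, …) = (0, 5, 14)

Repeated division by 17 gives the digits low-to-high: 4131 = 5·17^1 + 14·17^2. Digit sequence: (0, 5, 14).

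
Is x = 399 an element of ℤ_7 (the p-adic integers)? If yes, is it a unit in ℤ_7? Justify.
x ∈ ℤ_7 but not a unit; v_7(x) = 1 > 0

ℤ_7 = {x ∈ ℚ_7 : v_7(x) ≥ 0} and ℤ_7^× = {x ∈ ℤ_7 : v_7(x) = 0}. Here v_7(399) = v_7(num) − v_7(den) = 1; compare against these criteria.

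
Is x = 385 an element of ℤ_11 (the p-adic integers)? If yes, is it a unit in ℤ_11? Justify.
x ∈ ℤ_11 but not a unit; v_11(x) = 1 > 0

ℤ_11 = {x ∈ ℚ_11 : v_11(x) ≥ 0} and ℤ_11^× = {x ∈ ℤ_11 : v_11(x) = 0}. Here v_11(385) = v_11(num) − v_11(den) = 1; compare against these criteria.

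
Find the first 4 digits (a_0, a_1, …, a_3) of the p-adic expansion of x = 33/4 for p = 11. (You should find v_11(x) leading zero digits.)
(a_0, …, a_3) = (0, 9, 2, 8)

v_11(33/4) = 1, so a_0 = ... = a_0 = 0. Factor out: x = 11^1 · u with u = 3/4 a unit in ℤ_11. Expand u iteratively via a_{v+i} = u_i mod 11, u_{i+1} = (u_i − a_{v+i})/11:
  u_0 = 3/4;  a_1 = 9;  u_1 = (u_0 − 9)/11 = -3/4
  u_1 = -3/4;  a_2 = 2;  u_2 = (u_1 − 2)/11 = -1/4
  u_2 = -1/4;  a_3 = 8;  u_3 = (u_2 − 8)/11 = -3/4
Digits: (0, 9, 2, 8).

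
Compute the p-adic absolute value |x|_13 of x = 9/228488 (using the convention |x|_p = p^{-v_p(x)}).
|9/228488|_13 = 28561

Step 1 — compute v_13(x) by factoring powers of 13 out of the numerator and denominator: v_13(9/228488) = -4. Step 2 — apply |x|_p = p^{-v_p(x)} = 13^{4} = 28561.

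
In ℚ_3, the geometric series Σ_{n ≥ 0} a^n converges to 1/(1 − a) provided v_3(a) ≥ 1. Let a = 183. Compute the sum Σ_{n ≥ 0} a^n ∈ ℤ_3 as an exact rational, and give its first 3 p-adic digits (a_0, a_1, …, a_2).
Σ a^n = 1/(1 − a) = -1/182;  first 3 digits = (1, 1, 0)

v_3(a) = 1 ≥ 1, so the series converges in ℤ_3 to 1/(1 − a) = 1/(1 − 183) = -1/182. Expand this rational in ℤ_3: compute digits iteratively via d_i = x_i mod 3, x_{i+1} = (x_i − d_i)/3. The first 3 digits are (1, 1, 0).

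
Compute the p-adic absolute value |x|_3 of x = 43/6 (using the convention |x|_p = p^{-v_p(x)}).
|43/6|_3 = 3

Step 1 — compute v_3(x) by factoring powers of 3 out of the numerator and denominator: v_3(43/6) = -1. Step 2 — apply |x|_p = p^{-v_p(x)} = 3^{1} = 3.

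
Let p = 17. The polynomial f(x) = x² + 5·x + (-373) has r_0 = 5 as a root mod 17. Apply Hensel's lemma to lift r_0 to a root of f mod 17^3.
r_2 = 2300 (mod 4913)

Hensel: r_{i+1} = r_i − f(r_i)·(f′(r_i))^{-1} mod 17^{i+2}, f′(x) = 2x + 5. Iterate:
  r_0 = 5 (mod 17)
  r_1 = 277 (mod 289)
  r_2 = 2300 (mod 4913)
Final: r = 2300 satisfies f(r) ≡ 0 mod 17^3.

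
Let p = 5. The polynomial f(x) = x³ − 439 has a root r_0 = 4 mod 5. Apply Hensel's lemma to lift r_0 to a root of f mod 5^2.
r_1 = 4 (mod 25)

Hensel: r_{i+1} = r_i − f(r_i)/f′(r_i) mod 5^{i+2}, where f′(x) = 3x². Iterate:
  r_0 = 4 (mod 5)
  r_1 = 4 (mod 25)
Final: r = 4 with f(r) ≡ 0 mod 5^2.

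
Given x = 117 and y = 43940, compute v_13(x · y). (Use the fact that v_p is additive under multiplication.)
v_13(5140980) = 4

v_p(x) = 1 (factor: 117 = 13^1 · 9); v_p(y) = 3 (factor: 43940 = 13^3 · 20). Additivity: v_p(xy) = v_p(x) + v_p(y) = 1 + 3 = 4. (Direct check: xy = 5140980 = 13^4 · (180).)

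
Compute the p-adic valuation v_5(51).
v_5(51) = 0

v_5(n) is the largest exponent k such that 5^k divides n. Factor out: 51 = 5^0 · 51. (Sign doesn't affect v_p.) So v_5(51) = 0.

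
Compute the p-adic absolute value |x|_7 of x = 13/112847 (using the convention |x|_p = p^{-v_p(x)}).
|13/112847|_7 = 2401

Step 1 — compute v_7(x) by factoring powers of 7 out of the numerator and denominator: v_7(13/112847) = -4. Step 2 — apply |x|_p = p^{-v_p(x)} = 7^{4} = 2401.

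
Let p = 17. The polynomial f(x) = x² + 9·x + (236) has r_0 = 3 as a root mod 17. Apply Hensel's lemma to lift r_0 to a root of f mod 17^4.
r_3 = 10543 (mod 83521)

Hensel: r_{i+1} = r_i − f(r_i)·(f′(r_i))^{-1} mod 17^{i+2}, f′(x) = 2x + 9. Iterate:
  r_0 = 3 (mod 17)
  r_1 = 139 (mod 289)
  r_2 = 717 (mod 4913)
  r_3 = 10543 (mod 83521)
Final: r = 10543 satisfies f(r) ≡ 0 mod 17^4.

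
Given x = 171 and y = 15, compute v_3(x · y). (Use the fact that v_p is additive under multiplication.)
v_3(2565) = 3

v_p(x) = 2 (factor: 171 = 3^2 · 19); v_p(y) = 1 (factor: 15 = 3^1 · 5). Additivity: v_p(xy) = v_p(x) + v_p(y) = 2 + 1 = 3. (Direct check: xy = 2565 = 3^3 · (95).)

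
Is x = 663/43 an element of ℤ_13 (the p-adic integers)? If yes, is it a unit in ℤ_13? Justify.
x ∈ ℤ_13 but not a unit; v_13(x) = 1 > 0

ℤ_13 = {x ∈ ℚ_13 : v_13(x) ≥ 0} and ℤ_13^× = {x ∈ ℤ_13 : v_13(x) = 0}. Here v_13(663/43) = v_13(num) − v_13(den) = 1; compare against these criteria.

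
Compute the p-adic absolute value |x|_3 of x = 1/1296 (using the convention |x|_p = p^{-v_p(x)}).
|1/1296|_3 = 81

Step 1 — compute v_3(x) by factoring powers of 3 out of the numerator and denominator: v_3(1/1296) = -4. Step 2 — apply |x|_p = p^{-v_p(x)} = 3^{4} = 81.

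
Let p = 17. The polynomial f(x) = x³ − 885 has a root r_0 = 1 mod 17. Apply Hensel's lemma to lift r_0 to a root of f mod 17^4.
r_3 = 76688 (mod 83521)

Hensel: r_{i+1} = r_i − f(r_i)/f′(r_i) mod 17^{i+2}, where f′(x) = 3x². Iterate:
  r_0 = 1 (mod 17)
  r_1 = 103 (mod 289)
  r_2 = 2993 (mod 4913)
  r_3 = 76688 (mod 83521)
Final: r = 76688 with f(r) ≡ 0 mod 17^4.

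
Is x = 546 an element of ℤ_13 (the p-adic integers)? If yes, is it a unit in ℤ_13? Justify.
x ∈ ℤ_13 but not a unit; v_13(x) = 1 > 0

ℤ_13 = {x ∈ ℚ_13 : v_13(x) ≥ 0} and ℤ_13^× = {x ∈ ℤ_13 : v_13(x) = 0}. Here v_13(546) = v_13(num) − v_13(den) = 1; compare against these criteria.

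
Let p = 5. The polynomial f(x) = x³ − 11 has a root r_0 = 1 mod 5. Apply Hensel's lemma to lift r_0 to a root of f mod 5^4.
r_3 = 271 (mod 625)

Hensel: r_{i+1} = r_i − f(r_i)/f′(r_i) mod 5^{i+2}, where f′(x) = 3x². Iterate:
  r_0 = 1 (mod 5)
  r_1 = 21 (mod 25)
  r_2 = 21 (mod 125)
  r_3 = 271 (mod 625)
Final: r = 271 with f(r) ≡ 0 mod 5^4.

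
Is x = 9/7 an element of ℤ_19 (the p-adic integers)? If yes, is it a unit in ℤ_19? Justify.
x ∈ ℤ_19^× (unit); v_19(x) = 0

ℤ_19 = {x ∈ ℚ_19 : v_19(x) ≥ 0} and ℤ_19^× = {x ∈ ℤ_19 : v_19(x) = 0}. Here v_19(9/7) = v_19(num) − v_19(den) = 0; compare against these criteria.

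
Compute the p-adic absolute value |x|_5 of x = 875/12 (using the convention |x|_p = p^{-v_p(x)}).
|875/12|_5 = 1/125

Step 1 — compute v_5(x) by factoring powers of 5 out of the numerator and denominator: v_5(875/12) = 3. Step 2 — apply |x|_p = p^{-v_p(x)} = 5^{-3} = 1/125.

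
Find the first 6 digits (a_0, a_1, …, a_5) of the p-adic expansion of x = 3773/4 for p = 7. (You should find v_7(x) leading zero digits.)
(a_0, …, a_5) = (0, 0, 0, 1, 2, 5)

v_7(3773/4) = 3, so a_0 = ... = a_2 = 0. Factor out: x = 7^3 · u with u = 11/4 a unit in ℤ_7. Expand u iteratively via a_{v+i} = u_i mod 7, u_{i+1} = (u_i − a_{v+i})/7:
  u_0 = 11/4;  a_3 = 1;  u_1 = (u_0 − 1)/7 = 1/4
  u_1 = 1/4;  a_4 = 2;  u_2 = (u_1 − 2)/7 = -1/4
  u_2 = -1/4;  a_5 = 5;  u_3 = (u_2 − 5)/7 = -3/4
Digits: (0, 0, 0, 1, 2, 5).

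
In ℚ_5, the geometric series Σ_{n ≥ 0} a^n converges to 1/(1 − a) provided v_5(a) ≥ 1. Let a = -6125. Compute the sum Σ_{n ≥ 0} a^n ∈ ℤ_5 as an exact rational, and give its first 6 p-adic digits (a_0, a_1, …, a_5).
Σ a^n = 1/(1 − a) = 1/6126;  first 6 digits = (1, 0, 0, 1, 0, 3)

v_5(a) = 3 ≥ 1, so the series converges in ℤ_5 to 1/(1 − a) = 1/(1 − (-6125)) = 1/6126. Expand this rational in ℤ_5: compute digits iteratively via d_i = x_i mod 5, x_{i+1} = (x_i − d_i)/5. The first 6 digits are (1, 0, 0, 1, 0, 3).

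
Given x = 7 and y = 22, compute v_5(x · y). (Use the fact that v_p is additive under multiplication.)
v_5(154) = 0

v_p(x) = 0 (factor: 7 = 5^0 · 7); v_p(y) = 0 (factor: 22 = 5^0 · 22). Additivity: v_p(xy) = v_p(x) + v_p(y) = 0 + 0 = 0. (Direct check: xy = 154 = 5^0 · (154).)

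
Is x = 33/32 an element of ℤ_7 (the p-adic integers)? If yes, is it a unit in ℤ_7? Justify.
x ∈ ℤ_7^× (unit); v_7(x) = 0

ℤ_7 = {x ∈ ℚ_7 : v_7(x) ≥ 0} and ℤ_7^× = {x ∈ ℤ_7 : v_7(x) = 0}. Here v_7(33/32) = v_7(num) − v_7(den) = 0; compare against these criteria.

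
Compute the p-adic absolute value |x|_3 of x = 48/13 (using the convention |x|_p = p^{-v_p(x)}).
|48/13|_3 = 1/3

Step 1 — compute v_3(x) by factoring powers of 3 out of the numerator and denominator: v_3(48/13) = 1. Step 2 — apply |x|_p = p^{-v_p(x)} = 3^{-1} = 1/3.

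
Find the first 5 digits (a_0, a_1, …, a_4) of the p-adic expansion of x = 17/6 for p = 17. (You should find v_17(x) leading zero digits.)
(a_0, …, a_4) = (0, 3, 14, 2, 14)

v_17(17/6) = 1, so a_0 = ... = a_0 = 0. Factor out: x = 17^1 · u with u = 1/6 a unit in ℤ_17. Expand u iteratively via a_{v+i} = u_i mod 17, u_{i+1} = (u_i − a_{v+i})/17:
  u_0 = 1/6;  a_1 = 3;  u_1 = (u_0 − 3)/17 = -1/6
  u_1 = -1/6;  a_2 = 14;  u_2 = (u_1 − 14)/17 = -5/6
  u_2 = -5/6;  a_3 = 2;  u_3 = (u_2 − 2)/17 = -1/6
  u_3 = -1/6;  a_4 = 14;  u_4 = (u_3 − 14)/17 = -5/6
Digits: (0, 3, 14, 2, 14).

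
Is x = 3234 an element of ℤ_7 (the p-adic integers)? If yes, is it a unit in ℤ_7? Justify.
x ∈ ℤ_7 but not a unit; v_7(x) = 2 > 0

ℤ_7 = {x ∈ ℚ_7 : v_7(x) ≥ 0} and ℤ_7^× = {x ∈ ℤ_7 : v_7(x) = 0}. Here v_7(3234) = v_7(num) − v_7(den) = 2; compare against these criteria.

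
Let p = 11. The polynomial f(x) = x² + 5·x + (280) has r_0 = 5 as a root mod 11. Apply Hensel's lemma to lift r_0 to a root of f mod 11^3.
r_2 = 1193 (mod 1331)

Hensel: r_{i+1} = r_i − f(r_i)·(f′(r_i))^{-1} mod 11^{i+2}, f′(x) = 2x + 5. Iterate:
  r_0 = 5 (mod 11)
  r_1 = 104 (mod 121)
  r_2 = 1193 (mod 1331)
Final: r = 1193 satisfies f(r) ≡ 0 mod 11^3.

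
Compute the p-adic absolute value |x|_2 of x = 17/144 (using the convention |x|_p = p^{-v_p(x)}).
|17/144|_2 = 16

Step 1 — compute v_2(x) by factoring powers of 2 out of the numerator and denominator: v_2(17/144) = -4. Step 2 — apply |x|_p = p^{-v_p(x)} = 2^{4} = 16.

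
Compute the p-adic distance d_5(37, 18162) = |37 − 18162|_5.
d_5(37, 18162) = 1/625

Step 1 — x − y = 37 − 18162 = -18125. Step 2 — v_5(-18125) = 4 (factor: -18125 = −(5^4 · 29); the sign does not affect v_p). Step 3 — |x − y|_5 = 5^{-4} = 1/625.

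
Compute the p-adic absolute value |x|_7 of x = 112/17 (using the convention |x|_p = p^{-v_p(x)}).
|112/17|_7 = 1/7

Step 1 — compute v_7(x) by factoring powers of 7 out of the numerator and denominator: v_7(112/17) = 1. Step 2 — apply |x|_p = p^{-v_p(x)} = 7^{-1} = 1/7.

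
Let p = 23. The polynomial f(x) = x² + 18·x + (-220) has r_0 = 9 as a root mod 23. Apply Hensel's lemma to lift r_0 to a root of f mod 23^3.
r_2 = 3344 (mod 12167)

Hensel: r_{i+1} = r_i − f(r_i)·(f′(r_i))^{-1} mod 23^{i+2}, f′(x) = 2x + 18. Iterate:
  r_0 = 9 (mod 23)
  r_1 = 170 (mod 529)
  r_2 = 3344 (mod 12167)
Final: r = 3344 satisfies f(r) ≡ 0 mod 23^3.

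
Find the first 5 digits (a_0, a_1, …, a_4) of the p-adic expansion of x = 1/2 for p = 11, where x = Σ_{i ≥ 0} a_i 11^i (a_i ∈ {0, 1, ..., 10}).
(a_0, …, a_4) = (6, 5, 5, 5, 5)

v_11(1/2) = 0 (numerator and denominator both coprime to 11), so x ∈ ℤ_11^×. Compute digits iteratively via a_i = x_i mod 11, x_{i+1} = (x_i − a_i)/11, with x_0 = x:
  x_0 = 1/2;  a_0 = 6;  x_1 = (x_0 − 6)/11 = -1/2
  x_1 = -1/2;  a_1 = 5;  x_2 = (x_1 − 5)/11 = -1/2
  x_2 = -1/2;  a_2 = 5;  x_3 = (x_2 − 5)/11 = -1/2
  x_3 = -1/2;  a_3 = 5;  x_4 = (x_3 − 5)/11 = -1/2
  x_4 = -1/2;  a_4 = 5;  x_5 = (x_4 − 5)/11 = -1/2
Digits: (6, 5, 5, 5, 5).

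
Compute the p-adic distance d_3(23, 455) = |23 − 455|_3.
d_3(23, 455) = 1/27

Step 1 — x − y = 23 − 455 = -432. Step 2 — v_3(-432) = 3 (factor: -432 = −(3^3 · 16); the sign does not affect v_p). Step 3 — |x − y|_3 = 3^{-3} = 1/27.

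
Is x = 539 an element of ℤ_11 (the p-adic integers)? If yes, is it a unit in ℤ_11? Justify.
x ∈ ℤ_11 but not a unit; v_11(x) = 1 > 0

ℤ_11 = {x ∈ ℚ_11 : v_11(x) ≥ 0} and ℤ_11^× = {x ∈ ℤ_11 : v_11(x) = 0}. Here v_11(539) = v_11(num) − v_11(den) = 1; compare against these criteria.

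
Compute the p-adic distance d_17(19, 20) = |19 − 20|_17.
d_17(19, 20) = 1

Step 1 — x − y = 19 − 20 = -1. Step 2 — v_17(-1) = 0 (factor: -1 = −(17^0 · 1); the sign does not affect v_p). Step 3 — |x − y|_17 = 17^{0} = 1.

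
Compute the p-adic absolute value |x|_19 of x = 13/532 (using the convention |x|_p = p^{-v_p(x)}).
|13/532|_19 = 19

Step 1 — compute v_19(x) by factoring powers of 19 out of the numerator and denominator: v_19(13/532) = -1. Step 2 — apply |x|_p = p^{-v_p(x)} = 19^{1} = 19.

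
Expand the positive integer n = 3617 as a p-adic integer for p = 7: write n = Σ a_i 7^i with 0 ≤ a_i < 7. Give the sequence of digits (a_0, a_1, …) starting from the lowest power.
(a_0, a_1, …) = (5, 5, 3, 3, 1)

Repeated division by 7 gives the digits low-to-high: 3617 = 5 + 5·7^1 + 3·7^2 + 3·7^3 + 1·7^4. Digit sequence: (5, 5, 3, 3, 1).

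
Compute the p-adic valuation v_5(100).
v_5(100) = 2

v_5(n) is the largest exponent k such that 5^k divides n. Factor out: 100 = 5^2 · 4. (Sign doesn't affect v_p.) So v_5(100) = 2.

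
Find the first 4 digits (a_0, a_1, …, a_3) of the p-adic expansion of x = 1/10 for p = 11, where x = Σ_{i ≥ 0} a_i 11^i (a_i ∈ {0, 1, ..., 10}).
(a_0, …, a_3) = (10, 9, 9, 9)

v_11(1/10) = 0 (numerator and denominator both coprime to 11), so x ∈ ℤ_11^×. Compute digits iteratively via a_i = x_i mod 11, x_{i+1} = (x_i − a_i)/11, with x_0 = x:
  x_0 = 1/10;  a_0 = 10;  x_1 = (x_0 − 10)/11 = -9/10
  x_1 = -9/10;  a_1 = 9;  x_2 = (x_1 − 9)/11 = -9/10
  x_2 = -9/10;  a_2 = 9;  x_3 = (x_2 − 9)/11 = -9/10
  x_3 = -9/10;  a_3 = 9;  x_4 = (x_3 − 9)/11 = -9/10
Digits: (10, 9, 9, 9).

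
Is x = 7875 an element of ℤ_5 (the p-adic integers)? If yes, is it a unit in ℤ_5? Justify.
x ∈ ℤ_5 but not a unit; v_5(x) = 3 > 0

ℤ_5 = {x ∈ ℚ_5 : v_5(x) ≥ 0} and ℤ_5^× = {x ∈ ℤ_5 : v_5(x) = 0}. Here v_5(7875) = v_5(num) − v_5(den) = 3; compare against these criteria.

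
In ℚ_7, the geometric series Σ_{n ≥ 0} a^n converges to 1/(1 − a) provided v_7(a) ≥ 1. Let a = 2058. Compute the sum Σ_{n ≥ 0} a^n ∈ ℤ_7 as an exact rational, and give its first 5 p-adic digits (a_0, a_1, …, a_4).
Σ a^n = 1/(1 − a) = -1/2057;  first 5 digits = (1, 0, 0, 6, 0)

v_7(a) = 3 ≥ 1, so the series converges in ℤ_7 to 1/(1 − a) = 1/(1 − 2058) = -1/2057. Expand this rational in ℤ_7: compute digits iteratively via d_i = x_i mod 7, x_{i+1} = (x_i − d_i)/7. The first 5 digits are (1, 0, 0, 6, 0).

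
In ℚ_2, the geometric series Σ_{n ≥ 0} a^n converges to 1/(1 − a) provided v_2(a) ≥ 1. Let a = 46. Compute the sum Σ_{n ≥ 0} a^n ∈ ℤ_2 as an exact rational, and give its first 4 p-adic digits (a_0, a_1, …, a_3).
Σ a^n = 1/(1 − a) = -1/45;  first 4 digits = (1, 1, 0, 1)

v_2(a) = 1 ≥ 1, so the series converges in ℤ_2 to 1/(1 − a) = 1/(1 − 46) = -1/45. Expand this rational in ℤ_2: compute digits iteratively via d_i = x_i mod 2, x_{i+1} = (x_i − d_i)/2. The first 4 digits are (1, 1, 0, 1).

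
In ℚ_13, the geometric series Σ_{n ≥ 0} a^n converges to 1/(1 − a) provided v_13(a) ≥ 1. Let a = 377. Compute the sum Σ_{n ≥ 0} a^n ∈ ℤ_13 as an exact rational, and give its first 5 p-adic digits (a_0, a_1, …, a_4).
Σ a^n = 1/(1 − a) = -1/376;  first 5 digits = (1, 3, 11, 0, 12)

v_13(a) = 1 ≥ 1, so the series converges in ℤ_13 to 1/(1 − a) = 1/(1 − 377) = -1/376. Expand this rational in ℤ_13: compute digits iteratively via d_i = x_i mod 13, x_{i+1} = (x_i − d_i)/13. The first 5 digits are (1, 3, 11, 0, 12).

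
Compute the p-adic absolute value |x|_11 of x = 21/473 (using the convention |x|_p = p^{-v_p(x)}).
|21/473|_11 = 11

Step 1 — compute v_11(x) by factoring powers of 11 out of the numerator and denominator: v_11(21/473) = -1. Step 2 — apply |x|_p = p^{-v_p(x)} = 11^{1} = 11.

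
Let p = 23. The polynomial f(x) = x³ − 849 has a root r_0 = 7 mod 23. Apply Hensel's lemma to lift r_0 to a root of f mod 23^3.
r_2 = 10702 (mod 12167)

Hensel: r_{i+1} = r_i − f(r_i)/f′(r_i) mod 23^{i+2}, where f′(x) = 3x². Iterate:
  r_0 = 7 (mod 23)
  r_1 = 122 (mod 529)
  r_2 = 10702 (mod 12167)
Final: r = 10702 with f(r) ≡ 0 mod 23^3.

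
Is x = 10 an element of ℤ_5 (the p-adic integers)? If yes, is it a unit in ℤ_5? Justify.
x ∈ ℤ_5 but not a unit; v_5(x) = 1 > 0

ℤ_5 = {x ∈ ℚ_5 : v_5(x) ≥ 0} and ℤ_5^× = {x ∈ ℤ_5 : v_5(x) = 0}. Here v_5(10) = v_5(num) − v_5(den) = 1; compare against these criteria.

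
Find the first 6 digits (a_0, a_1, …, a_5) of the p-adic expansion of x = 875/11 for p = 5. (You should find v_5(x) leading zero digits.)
(a_0, …, a_5) = (0, 0, 0, 2, 2, 0)

v_5(875/11) = 3, so a_0 = ... = a_2 = 0. Factor out: x = 5^3 · u with u = 7/11 a unit in ℤ_5. Expand u iteratively via a_{v+i} = u_i mod 5, u_{i+1} = (u_i − a_{v+i})/5:
  u_0 = 7/11;  a_3 = 2;  u_1 = (u_0 − 2)/5 = -3/11
  u_1 = -3/11;  a_4 = 2;  u_2 = (u_1 − 2)/5 = -5/11
  u_2 = -5/11;  a_5 = 0;  u_3 = (u_2 − 0)/5 = -1/11
Digits: (0, 0, 0, 2, 2, 0).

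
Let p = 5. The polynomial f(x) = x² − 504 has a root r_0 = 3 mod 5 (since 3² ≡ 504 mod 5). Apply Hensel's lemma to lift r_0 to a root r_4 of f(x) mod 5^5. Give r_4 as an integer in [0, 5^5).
r_4 = 2998 (mod 3125)

Hensel's recurrence: r_{i+1} = r_i − f(r_i)·(f′(r_i))^{-1} mod 5^{i+2}, with f′(x) = 2x. Iterate:
  r_0 = 3 (mod 5)
  r_1 = 23 (mod 25)
  r_2 = 123 (mod 125)
  r_3 = 498 (mod 625)
  r_4 = 2998 (mod 3125)
Final: r_4 = 2998, and one checks f(r_4) ≡ 0 mod 5^5.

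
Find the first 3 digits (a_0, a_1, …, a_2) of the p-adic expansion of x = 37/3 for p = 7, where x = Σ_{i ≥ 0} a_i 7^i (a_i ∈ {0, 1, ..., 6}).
(a_0, …, a_2) = (3, 6, 4)

v_7(37/3) = 0 (numerator and denominator both coprime to 7), so x ∈ ℤ_7^×. Compute digits iteratively via a_i = x_i mod 7, x_{i+1} = (x_i − a_i)/7, with x_0 = x:
  x_0 = 37/3;  a_0 = 3;  x_1 = (x_0 − 3)/7 = 4/3
  x_1 = 4/3;  a_1 = 6;  x_2 = (x_1 − 6)/7 = -2/3
  x_2 = -2/3;  a_2 = 4;  x_3 = (x_2 − 4)/7 = -2/3
Digits: (3, 6, 4).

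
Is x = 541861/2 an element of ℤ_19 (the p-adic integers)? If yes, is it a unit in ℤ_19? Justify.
x ∈ ℤ_19 but not a unit; v_19(x) = 3 > 0

ℤ_19 = {x ∈ ℚ_19 : v_19(x) ≥ 0} and ℤ_19^× = {x ∈ ℤ_19 : v_19(x) = 0}. Here v_19(541861/2) = v_19(num) − v_19(den) = 3; compare against these criteria.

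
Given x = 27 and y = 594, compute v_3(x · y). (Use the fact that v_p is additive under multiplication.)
v_3(16038) = 6

v_p(x) = 3 (factor: 27 = 3^3 · 1); v_p(y) = 3 (factor: 594 = 3^3 · 22). Additivity: v_p(xy) = v_p(x) + v_p(y) = 3 + 3 = 6. (Direct check: xy = 16038 = 3^6 · (22).)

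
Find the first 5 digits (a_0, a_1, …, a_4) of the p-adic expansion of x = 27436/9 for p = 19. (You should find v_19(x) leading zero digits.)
(a_0, …, a_4) = (0, 0, 0, 11, 10)

v_19(27436/9) = 3, so a_0 = ... = a_2 = 0. Factor out: x = 19^3 · u with u = 4/9 a unit in ℤ_19. Expand u iteratively via a_{v+i} = u_i mod 19, u_{i+1} = (u_i − a_{v+i})/19:
  u_0 = 4/9;  a_3 = 11;  u_1 = (u_0 − 11)/19 = -5/9
  u_1 = -5/9;  a_4 = 10;  u_2 = (u_1 − 10)/19 = -5/9
Digits: (0, 0, 0, 11, 10).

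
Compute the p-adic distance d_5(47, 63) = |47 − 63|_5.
d_5(47, 63) = 1

Step 1 — x − y = 47 − 63 = -16. Step 2 — v_5(-16) = 0 (factor: -16 = −(5^0 · 16); the sign does not affect v_p). Step 3 — |x − y|_5 = 5^{0} = 1.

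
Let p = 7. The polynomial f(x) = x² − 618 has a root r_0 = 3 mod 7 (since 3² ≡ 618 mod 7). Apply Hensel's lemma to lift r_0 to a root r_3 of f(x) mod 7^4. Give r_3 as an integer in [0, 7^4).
r_3 = 374 (mod 2401)

Hensel's recurrence: r_{i+1} = r_i − f(r_i)·(f′(r_i))^{-1} mod 7^{i+2}, with f′(x) = 2x. Iterate:
  r_0 = 3 (mod 7)
  r_1 = 31 (mod 49)
  r_2 = 31 (mod 343)
  r_3 = 374 (mod 2401)
Final: r_3 = 374, and one checks f(r_3) ≡ 0 mod 7^4.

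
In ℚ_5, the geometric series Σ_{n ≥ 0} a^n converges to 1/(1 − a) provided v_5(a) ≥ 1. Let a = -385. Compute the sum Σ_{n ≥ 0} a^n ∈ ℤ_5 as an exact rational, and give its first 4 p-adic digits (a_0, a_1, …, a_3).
Σ a^n = 1/(1 − a) = 1/386;  first 4 digits = (1, 3, 3, 4)

v_5(a) = 1 ≥ 1, so the series converges in ℤ_5 to 1/(1 − a) = 1/(1 − (-385)) = 1/386. Expand this rational in ℤ_5: compute digits iteratively via d_i = x_i mod 5, x_{i+1} = (x_i − d_i)/5. The first 4 digits are (1, 3, 3, 4).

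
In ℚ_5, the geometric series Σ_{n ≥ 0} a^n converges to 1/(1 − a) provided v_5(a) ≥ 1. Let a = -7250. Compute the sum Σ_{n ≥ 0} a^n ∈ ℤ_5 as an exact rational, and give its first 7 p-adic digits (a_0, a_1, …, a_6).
Σ a^n = 1/(1 − a) = 1/7251;  first 7 digits = (1, 0, 0, 2, 3, 2, 3)

v_5(a) = 3 ≥ 1, so the series converges in ℤ_5 to 1/(1 − a) = 1/(1 − (-7250)) = 1/7251. Expand this rational in ℤ_5: compute digits iteratively via d_i = x_i mod 5, x_{i+1} = (x_i − d_i)/5. The first 7 digits are (1, 0, 0, 2, 3, 2, 3).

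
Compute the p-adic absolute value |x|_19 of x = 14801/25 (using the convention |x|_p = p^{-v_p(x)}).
|14801/25|_19 = 1/361

Step 1 — compute v_19(x) by factoring powers of 19 out of the numerator and denominator: v_19(14801/25) = 2. Step 2 — apply |x|_p = p^{-v_p(x)} = 19^{-2} = 1/361.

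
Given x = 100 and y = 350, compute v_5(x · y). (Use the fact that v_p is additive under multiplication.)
v_5(35000) = 4

v_p(x) = 2 (factor: 100 = 5^2 · 4); v_p(y) = 2 (factor: 350 = 5^2 · 14). Additivity: v_p(xy) = v_p(x) + v_p(y) = 2 + 2 = 4. (Direct check: xy = 35000 = 5^4 · (56).)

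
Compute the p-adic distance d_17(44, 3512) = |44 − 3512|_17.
d_17(44, 3512) = 1/289

Step 1 — x − y = 44 − 3512 = -3468. Step 2 — v_17(-3468) = 2 (factor: -3468 = −(17^2 · 12); the sign does not affect v_p). Step 3 — |x − y|_17 = 17^{-2} = 1/289.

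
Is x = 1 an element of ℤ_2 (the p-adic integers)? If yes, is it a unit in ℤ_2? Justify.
x ∈ ℤ_2^× (unit); v_2(x) = 0

ℤ_2 = {x ∈ ℚ_2 : v_2(x) ≥ 0} and ℤ_2^× = {x ∈ ℤ_2 : v_2(x) = 0}. Here v_2(1) = v_2(num) − v_2(den) = 0; compare against these criteria.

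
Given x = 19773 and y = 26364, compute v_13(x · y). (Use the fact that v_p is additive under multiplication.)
v_13(521295372) = 6

v_p(x) = 3 (factor: 19773 = 13^3 · 9); v_p(y) = 3 (factor: 26364 = 13^3 · 12). Additivity: v_p(xy) = v_p(x) + v_p(y) = 3 + 3 = 6. (Direct check: xy = 521295372 = 13^6 · (108).)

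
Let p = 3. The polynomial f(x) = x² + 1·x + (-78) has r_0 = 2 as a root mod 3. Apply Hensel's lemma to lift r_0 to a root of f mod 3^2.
r_1 = 2 (mod 9)

Hensel: r_{i+1} = r_i − f(r_i)·(f′(r_i))^{-1} mod 3^{i+2}, f′(x) = 2x + 1. Iterate:
  r_0 = 2 (mod 3)
  r_1 = 2 (mod 9)
Final: r = 2 satisfies f(r) ≡ 0 mod 3^2.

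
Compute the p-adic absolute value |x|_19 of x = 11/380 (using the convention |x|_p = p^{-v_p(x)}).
|11/380|_19 = 19

Step 1 — compute v_19(x) by factoring powers of 19 out of the numerator and denominator: v_19(11/380) = -1. Step 2 — apply |x|_p = p^{-v_p(x)} = 19^{1} = 19.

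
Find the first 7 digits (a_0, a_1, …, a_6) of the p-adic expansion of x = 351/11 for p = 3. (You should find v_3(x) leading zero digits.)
(a_0, …, a_6) = (0, 0, 0, 2, 0, 1, 1)

v_3(351/11) = 3, so a_0 = ... = a_2 = 0. Factor out: x = 3^3 · u with u = 13/11 a unit in ℤ_3. Expand u iteratively via a_{v+i} = u_i mod 3, u_{i+1} = (u_i − a_{v+i})/3:
  u_0 = 13/11;  a_3 = 2;  u_1 = (u_0 − 2)/3 = -3/11
  u_1 = -3/11;  a_4 = 0;  u_2 = (u_1 − 0)/3 = -1/11
  u_2 = -1/11;  a_5 = 1;  u_3 = (u_2 − 1)/3 = -4/11
  u_3 = -4/11;  a_6 = 1;  u_4 = (u_3 − 1)/3 = -5/11
Digits: (0, 0, 0, 2, 0, 1, 1).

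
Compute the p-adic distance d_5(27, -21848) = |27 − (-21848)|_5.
d_5(27, -21848) = 1/3125

Step 1 — x − y = 27 − (-21848) = 21875. Step 2 — v_5(21875) = 5 (factor: 21875 = (5^5 · 7); the sign does not affect v_p). Step 3 — |x − y|_5 = 5^{-5} = 1/3125.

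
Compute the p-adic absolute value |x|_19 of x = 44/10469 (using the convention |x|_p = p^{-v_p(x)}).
|44/10469|_19 = 361

Step 1 — compute v_19(x) by factoring powers of 19 out of the numerator and denominator: v_19(44/10469) = -2. Step 2 — apply |x|_p = p^{-v_p(x)} = 19^{2} = 361.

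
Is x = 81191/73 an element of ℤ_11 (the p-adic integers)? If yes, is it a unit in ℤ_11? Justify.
x ∈ ℤ_11 but not a unit; v_11(x) = 3 > 0

ℤ_11 = {x ∈ ℚ_11 : v_11(x) ≥ 0} and ℤ_11^× = {x ∈ ℤ_11 : v_11(x) = 0}. Here v_11(81191/73) = v_11(num) − v_11(den) = 3; compare against these criteria.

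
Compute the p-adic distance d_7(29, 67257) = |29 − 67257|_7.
d_7(29, 67257) = 1/16807

Step 1 — x − y = 29 − 67257 = -67228. Step 2 — v_7(-67228) = 5 (factor: -67228 = −(7^5 · 4); the sign does not affect v_p). Step 3 — |x − y|_7 = 7^{-5} = 1/16807.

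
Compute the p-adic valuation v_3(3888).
v_3(3888) = 5

v_3(n) is the largest exponent k such that 3^k divides n. Factor out: 3888 = 3^5 · 16. (Sign doesn't affect v_p.) So v_3(3888) = 5.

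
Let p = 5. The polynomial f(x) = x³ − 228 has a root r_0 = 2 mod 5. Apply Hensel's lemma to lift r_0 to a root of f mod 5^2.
r_1 = 12 (mod 25)

Hensel: r_{i+1} = r_i − f(r_i)/f′(r_i) mod 5^{i+2}, where f′(x) = 3x². Iterate:
  r_0 = 2 (mod 5)
  r_1 = 12 (mod 25)
Final: r = 12 with f(r) ≡ 0 mod 5^2.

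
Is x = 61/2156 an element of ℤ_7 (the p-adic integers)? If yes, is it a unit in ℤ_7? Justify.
x ∉ ℤ_7 (v_7(x) = -2 < 0)

ℤ_7 = {x ∈ ℚ_7 : v_7(x) ≥ 0} and ℤ_7^× = {x ∈ ℤ_7 : v_7(x) = 0}. Here v_7(61/2156) = v_7(num) − v_7(den) = -2; compare against these criteria.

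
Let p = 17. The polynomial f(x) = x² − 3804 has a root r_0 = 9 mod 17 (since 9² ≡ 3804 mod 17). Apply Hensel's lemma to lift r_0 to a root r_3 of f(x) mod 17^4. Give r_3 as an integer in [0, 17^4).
r_3 = 81762 (mod 83521)

Hensel's recurrence: r_{i+1} = r_i − f(r_i)·(f′(r_i))^{-1} mod 17^{i+2}, with f′(x) = 2x. Iterate:
  r_0 = 9 (mod 17)
  r_1 = 264 (mod 289)
  r_2 = 3154 (mod 4913)
  r_3 = 81762 (mod 83521)
Final: r_3 = 81762, and one checks f(r_3) ≡ 0 mod 17^4.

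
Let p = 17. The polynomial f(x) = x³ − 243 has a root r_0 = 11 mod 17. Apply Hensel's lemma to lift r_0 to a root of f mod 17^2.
r_1 = 215 (mod 289)

Hensel: r_{i+1} = r_i − f(r_i)/f′(r_i) mod 17^{i+2}, where f′(x) = 3x². Iterate:
  r_0 = 11 (mod 17)
  r_1 = 215 (mod 289)
Final: r = 215 with f(r) ≡ 0 mod 17^2.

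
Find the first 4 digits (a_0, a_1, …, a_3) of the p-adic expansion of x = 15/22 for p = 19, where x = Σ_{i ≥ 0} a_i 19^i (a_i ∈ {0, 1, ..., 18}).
(a_0, …, a_3) = (5, 11, 2, 18)

v_19(15/22) = 0 (numerator and denominator both coprime to 19), so x ∈ ℤ_19^×. Compute digits iteratively via a_i = x_i mod 19, x_{i+1} = (x_i − a_i)/19, with x_0 = x:
  x_0 = 15/22;  a_0 = 5;  x_1 = (x_0 − 5)/19 = -5/22
  x_1 = -5/22;  a_1 = 11;  x_2 = (x_1 − 11)/19 = -13/22
  x_2 = -13/22;  a_2 = 2;  x_3 = (x_2 − 2)/19 = -3/22
  x_3 = -3/22;  a_3 = 18;  x_4 = (x_3 − 18)/19 = -21/22
Digits: (5, 11, 2, 18).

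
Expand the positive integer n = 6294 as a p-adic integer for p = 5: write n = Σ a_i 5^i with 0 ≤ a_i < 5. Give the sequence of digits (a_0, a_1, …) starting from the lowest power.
(a_0, a_1, …) = (4, 3, 1, 0, 0, 2)

Repeated division by 5 gives the digits low-to-high: 6294 = 4 + 3·5^1 + 1·5^2 + 2·5^5. Digit sequence: (4, 3, 1, 0, 0, 2).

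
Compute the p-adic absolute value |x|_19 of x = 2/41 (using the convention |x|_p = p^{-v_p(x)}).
|2/41|_19 = 1

Step 1 — compute v_19(x) by factoring powers of 19 out of the numerator and denominator: v_19(2/41) = 0. Step 2 — apply |x|_p = p^{-v_p(x)} = 19^{0} = 1.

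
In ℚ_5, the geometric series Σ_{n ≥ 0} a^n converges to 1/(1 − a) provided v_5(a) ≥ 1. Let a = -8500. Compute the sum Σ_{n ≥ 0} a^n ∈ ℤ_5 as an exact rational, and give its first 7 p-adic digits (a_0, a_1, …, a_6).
Σ a^n = 1/(1 − a) = 1/8501;  first 7 digits = (1, 0, 0, 2, 1, 2, 3)

v_5(a) = 3 ≥ 1, so the series converges in ℤ_5 to 1/(1 − a) = 1/(1 − (-8500)) = 1/8501. Expand this rational in ℤ_5: compute digits iteratively via d_i = x_i mod 5, x_{i+1} = (x_i − d_i)/5. The first 7 digits are (1, 0, 0, 2, 1, 2, 3).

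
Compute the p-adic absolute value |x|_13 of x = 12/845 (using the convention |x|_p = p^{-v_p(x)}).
|12/845|_13 = 169

Step 1 — compute v_13(x) by factoring powers of 13 out of the numerator and denominator: v_13(12/845) = -2. Step 2 — apply |x|_p = p^{-v_p(x)} = 13^{2} = 169.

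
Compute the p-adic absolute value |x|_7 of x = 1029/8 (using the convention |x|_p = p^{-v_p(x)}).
|1029/8|_7 = 1/343

Step 1 — compute v_7(x) by factoring powers of 7 out of the numerator and denominator: v_7(1029/8) = 3. Step 2 — apply |x|_p = p^{-v_p(x)} = 7^{-3} = 1/343.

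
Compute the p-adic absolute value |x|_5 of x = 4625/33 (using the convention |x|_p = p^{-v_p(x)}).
|4625/33|_5 = 1/125

Step 1 — compute v_5(x) by factoring powers of 5 out of the numerator and denominator: v_5(4625/33) = 3. Step 2 — apply |x|_p = p^{-v_p(x)} = 5^{-3} = 1/125.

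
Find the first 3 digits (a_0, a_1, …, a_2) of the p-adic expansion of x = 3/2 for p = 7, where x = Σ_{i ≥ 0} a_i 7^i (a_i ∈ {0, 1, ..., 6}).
(a_0, …, a_2) = (5, 3, 3)

v_7(3/2) = 0 (numerator and denominator both coprime to 7), so x ∈ ℤ_7^×. Compute digits iteratively via a_i = x_i mod 7, x_{i+1} = (x_i − a_i)/7, with x_0 = x:
  x_0 = 3/2;  a_0 = 5;  x_1 = (x_0 − 5)/7 = -1/2
  x_1 = -1/2;  a_1 = 3;  x_2 = (x_1 − 3)/7 = -1/2
  x_2 = -1/2;  a_2 = 3;  x_3 = (x_2 − 3)/7 = -1/2
Digits: (5, 3, 3).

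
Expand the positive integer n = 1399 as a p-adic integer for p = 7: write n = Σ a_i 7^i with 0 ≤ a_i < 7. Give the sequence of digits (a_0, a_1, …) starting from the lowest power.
(a_0, a_1, …) = (6, 3, 0, 4)

Repeated division by 7 gives the digits low-to-high: 1399 = 6 + 3·7^1 + 4·7^3. Digit sequence: (6, 3, 0, 4).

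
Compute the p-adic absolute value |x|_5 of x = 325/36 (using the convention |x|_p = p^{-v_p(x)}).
|325/36|_5 = 1/25

Step 1 — compute v_5(x) by factoring powers of 5 out of the numerator and denominator: v_5(325/36) = 2. Step 2 — apply |x|_p = p^{-v_p(x)} = 5^{-2} = 1/25.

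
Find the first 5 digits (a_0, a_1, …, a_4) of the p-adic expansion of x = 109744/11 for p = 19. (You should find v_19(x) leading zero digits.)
(a_0, …, a_4) = (0, 0, 0, 17, 13)

v_19(109744/11) = 3, so a_0 = ... = a_2 = 0. Factor out: x = 19^3 · u with u = 16/11 a unit in ℤ_19. Expand u iteratively via a_{v+i} = u_i mod 19, u_{i+1} = (u_i − a_{v+i})/19:
  u_0 = 16/11;  a_3 = 17;  u_1 = (u_0 − 17)/19 = -9/11
  u_1 = -9/11;  a_4 = 13;  u_2 = (u_1 − 13)/19 = -8/11
Digits: (0, 0, 0, 17, 13).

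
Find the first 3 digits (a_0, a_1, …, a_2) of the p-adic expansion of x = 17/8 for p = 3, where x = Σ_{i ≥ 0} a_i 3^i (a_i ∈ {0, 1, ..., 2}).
(a_0, …, a_2) = (1, 0, 2)

v_3(17/8) = 0 (numerator and denominator both coprime to 3), so x ∈ ℤ_3^×. Compute digits iteratively via a_i = x_i mod 3, x_{i+1} = (x_i − a_i)/3, with x_0 = x:
  x_0 = 17/8;  a_0 = 1;  x_1 = (x_0 − 1)/3 = 3/8
  x_1 = 3/8;  a_1 = 0;  x_2 = (x_1 − 0)/3 = 1/8
  x_2 = 1/8;  a_2 = 2;  x_3 = (x_2 − 2)/3 = -5/8
Digits: (1, 0, 2).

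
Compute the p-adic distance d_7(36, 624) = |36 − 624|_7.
d_7(36, 624) = 1/49

Step 1 — x − y = 36 − 624 = -588. Step 2 — v_7(-588) = 2 (factor: -588 = −(7^2 · 12); the sign does not affect v_p). Step 3 — |x − y|_7 = 7^{-2} = 1/49.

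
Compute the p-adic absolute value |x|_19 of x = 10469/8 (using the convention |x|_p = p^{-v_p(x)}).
|10469/8|_19 = 1/361

Step 1 — compute v_19(x) by factoring powers of 19 out of the numerator and denominator: v_19(10469/8) = 2. Step 2 — apply |x|_p = p^{-v_p(x)} = 19^{-2} = 1/361.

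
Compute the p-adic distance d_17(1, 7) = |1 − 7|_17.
d_17(1, 7) = 1

Step 1 — x − y = 1 − 7 = -6. Step 2 — v_17(-6) = 0 (factor: -6 = −(17^0 · 6); the sign does not affect v_p). Step 3 — |x − y|_17 = 17^{0} = 1.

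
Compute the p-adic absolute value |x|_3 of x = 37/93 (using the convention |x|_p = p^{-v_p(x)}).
|37/93|_3 = 3

Step 1 — compute v_3(x) by factoring powers of 3 out of the numerator and denominator: v_3(37/93) = -1. Step 2 — apply |x|_p = p^{-v_p(x)} = 3^{1} = 3.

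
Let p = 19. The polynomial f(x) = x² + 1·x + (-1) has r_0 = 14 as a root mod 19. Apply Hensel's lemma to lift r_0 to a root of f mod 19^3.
r_2 = 3206 (mod 6859)

Hensel: r_{i+1} = r_i − f(r_i)·(f′(r_i))^{-1} mod 19^{i+2}, f′(x) = 2x + 1. Iterate:
  r_0 = 14 (mod 19)
  r_1 = 318 (mod 361)
  r_2 = 3206 (mod 6859)
Final: r = 3206 satisfies f(r) ≡ 0 mod 19^3.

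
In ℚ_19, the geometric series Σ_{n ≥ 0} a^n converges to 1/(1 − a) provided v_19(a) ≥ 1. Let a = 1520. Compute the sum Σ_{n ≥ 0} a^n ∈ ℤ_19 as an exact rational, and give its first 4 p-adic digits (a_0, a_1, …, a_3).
Σ a^n = 1/(1 − a) = -1/1519;  first 4 digits = (1, 4, 1, 2)

v_19(a) = 1 ≥ 1, so the series converges in ℤ_19 to 1/(1 − a) = 1/(1 − 1520) = -1/1519. Expand this rational in ℤ_19: compute digits iteratively via d_i = x_i mod 19, x_{i+1} = (x_i − d_i)/19. The first 4 digits are (1, 4, 1, 2).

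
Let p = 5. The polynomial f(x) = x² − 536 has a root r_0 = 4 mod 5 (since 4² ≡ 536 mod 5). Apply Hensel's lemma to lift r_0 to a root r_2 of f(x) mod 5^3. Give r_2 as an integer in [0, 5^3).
r_2 = 119 (mod 125)

Hensel's recurrence: r_{i+1} = r_i − f(r_i)·(f′(r_i))^{-1} mod 5^{i+2}, with f′(x) = 2x. Iterate:
  r_0 = 4 (mod 5)
  r_1 = 19 (mod 25)
  r_2 = 119 (mod 125)
Final: r_2 = 119, and one checks f(r_2) ≡ 0 mod 5^3.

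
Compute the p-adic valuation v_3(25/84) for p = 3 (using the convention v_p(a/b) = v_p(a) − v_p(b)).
v_3(25/84) = -1

Factor powers of 3 from the numerator and denominator of the reduced fraction: 25 = 3^0 · 25 and 84 = 3^1 · 28. Apply v_p(a/b) = v_p(a) − v_p(b): v_3(25/84) = 0 − 1 = -1.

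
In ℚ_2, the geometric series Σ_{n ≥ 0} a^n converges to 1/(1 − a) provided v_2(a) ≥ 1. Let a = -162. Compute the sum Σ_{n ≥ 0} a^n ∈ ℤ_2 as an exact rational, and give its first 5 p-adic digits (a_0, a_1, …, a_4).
Σ a^n = 1/(1 − a) = 1/163;  first 5 digits = (1, 1, 0, 1, 0)

v_2(a) = 1 ≥ 1, so the series converges in ℤ_2 to 1/(1 − a) = 1/(1 − (-162)) = 1/163. Expand this rational in ℤ_2: compute digits iteratively via d_i = x_i mod 2, x_{i+1} = (x_i − d_i)/2. The first 5 digits are (1, 1, 0, 1, 0).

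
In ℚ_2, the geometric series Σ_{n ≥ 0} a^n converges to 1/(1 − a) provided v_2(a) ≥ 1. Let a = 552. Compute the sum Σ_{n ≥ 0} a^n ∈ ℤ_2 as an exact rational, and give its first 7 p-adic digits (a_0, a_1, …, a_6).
Σ a^n = 1/(1 − a) = -1/551;  first 7 digits = (1, 0, 0, 1, 0, 1, 1)

v_2(a) = 3 ≥ 1, so the series converges in ℤ_2 to 1/(1 − a) = 1/(1 − 552) = -1/551. Expand this rational in ℤ_2: compute digits iteratively via d_i = x_i mod 2, x_{i+1} = (x_i − d_i)/2. The first 7 digits are (1, 0, 0, 1, 0, 1, 1).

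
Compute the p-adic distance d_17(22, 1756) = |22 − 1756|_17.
d_17(22, 1756) = 1/289

Step 1 — x − y = 22 − 1756 = -1734. Step 2 — v_17(-1734) = 2 (factor: -1734 = −(17^2 · 6); the sign does not affect v_p). Step 3 — |x − y|_17 = 17^{-2} = 1/289.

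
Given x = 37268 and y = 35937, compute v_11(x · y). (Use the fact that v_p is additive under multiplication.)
v_11(1339300116) = 6

v_p(x) = 3 (factor: 37268 = 11^3 · 28); v_p(y) = 3 (factor: 35937 = 11^3 · 27). Additivity: v_p(xy) = v_p(x) + v_p(y) = 3 + 3 = 6. (Direct check: xy = 1339300116 = 11^6 · (756).)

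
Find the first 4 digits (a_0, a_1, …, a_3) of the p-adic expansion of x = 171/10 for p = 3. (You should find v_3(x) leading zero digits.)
(a_0, …, a_3) = (0, 0, 1, 0)

v_3(171/10) = 2, so a_0 = ... = a_1 = 0. Factor out: x = 3^2 · u with u = 19/10 a unit in ℤ_3. Expand u iteratively via a_{v+i} = u_i mod 3, u_{i+1} = (u_i − a_{v+i})/3:
  u_0 = 19/10;  a_2 = 1;  u_1 = (u_0 − 1)/3 = 3/10
  u_1 = 3/10;  a_3 = 0;  u_2 = (u_1 − 0)/3 = 1/10
Digits: (0, 0, 1, 0).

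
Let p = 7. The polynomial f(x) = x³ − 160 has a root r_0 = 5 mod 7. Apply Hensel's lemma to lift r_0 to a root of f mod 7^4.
r_3 = 453 (mod 2401)

Hensel: r_{i+1} = r_i − f(r_i)/f′(r_i) mod 7^{i+2}, where f′(x) = 3x². Iterate:
  r_0 = 5 (mod 7)
  r_1 = 12 (mod 49)
  r_2 = 110 (mod 343)
  r_3 = 453 (mod 2401)
Final: r = 453 with f(r) ≡ 0 mod 7^4.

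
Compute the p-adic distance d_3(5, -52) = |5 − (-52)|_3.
d_3(5, -52) = 1/3

Step 1 — x − y = 5 − (-52) = 57. Step 2 — v_3(57) = 1 (factor: 57 = (3^1 · 19); the sign does not affect v_p). Step 3 — |x − y|_3 = 3^{-1} = 1/3.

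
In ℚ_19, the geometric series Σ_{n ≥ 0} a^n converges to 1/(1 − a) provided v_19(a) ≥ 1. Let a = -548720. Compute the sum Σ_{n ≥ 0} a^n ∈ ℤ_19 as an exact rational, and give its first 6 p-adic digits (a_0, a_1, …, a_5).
Σ a^n = 1/(1 − a) = 1/548721;  first 6 digits = (1, 0, 0, 15, 14, 18)

v_19(a) = 3 ≥ 1, so the series converges in ℤ_19 to 1/(1 − a) = 1/(1 − (-548720)) = 1/548721. Expand this rational in ℤ_19: compute digits iteratively via d_i = x_i mod 19, x_{i+1} = (x_i − d_i)/19. The first 6 digits are (1, 0, 0, 15, 14, 18).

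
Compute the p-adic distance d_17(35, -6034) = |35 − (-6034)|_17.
d_17(35, -6034) = 1/289

Step 1 — x − y = 35 − (-6034) = 6069. Step 2 — v_17(6069) = 2 (factor: 6069 = (17^2 · 21); the sign does not affect v_p). Step 3 — |x − y|_17 = 17^{-2} = 1/289.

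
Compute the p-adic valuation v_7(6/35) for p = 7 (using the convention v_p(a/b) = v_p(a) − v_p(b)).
v_7(6/35) = -1

Factor powers of 7 from the numerator and denominator of the reduced fraction: 6 = 7^0 · 6 and 35 = 7^1 · 5. Apply v_p(a/b) = v_p(a) − v_p(b): v_7(6/35) = 0 − 1 = -1.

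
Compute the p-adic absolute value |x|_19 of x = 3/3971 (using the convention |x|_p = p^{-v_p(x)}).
|3/3971|_19 = 361

Step 1 — compute v_19(x) by factoring powers of 19 out of the numerator and denominator: v_19(3/3971) = -2. Step 2 — apply |x|_p = p^{-v_p(x)} = 19^{2} = 361.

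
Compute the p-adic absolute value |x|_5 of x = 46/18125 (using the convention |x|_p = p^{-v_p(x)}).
|46/18125|_5 = 625

Step 1 — compute v_5(x) by factoring powers of 5 out of the numerator and denominator: v_5(46/18125) = -4. Step 2 — apply |x|_p = p^{-v_p(x)} = 5^{4} = 625.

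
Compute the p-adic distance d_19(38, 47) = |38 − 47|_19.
d_19(38, 47) = 1

Step 1 — x − y = 38 − 47 = -9. Step 2 — v_19(-9) = 0 (factor: -9 = −(19^0 · 9); the sign does not affect v_p). Step 3 — |x − y|_19 = 19^{0} = 1.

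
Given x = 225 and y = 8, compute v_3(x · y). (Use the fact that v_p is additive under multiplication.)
v_3(1800) = 2

v_p(x) = 2 (factor: 225 = 3^2 · 25); v_p(y) = 0 (factor: 8 = 3^0 · 8). Additivity: v_p(xy) = v_p(x) + v_p(y) = 2 + 0 = 2. (Direct check: xy = 1800 = 3^2 · (200).)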